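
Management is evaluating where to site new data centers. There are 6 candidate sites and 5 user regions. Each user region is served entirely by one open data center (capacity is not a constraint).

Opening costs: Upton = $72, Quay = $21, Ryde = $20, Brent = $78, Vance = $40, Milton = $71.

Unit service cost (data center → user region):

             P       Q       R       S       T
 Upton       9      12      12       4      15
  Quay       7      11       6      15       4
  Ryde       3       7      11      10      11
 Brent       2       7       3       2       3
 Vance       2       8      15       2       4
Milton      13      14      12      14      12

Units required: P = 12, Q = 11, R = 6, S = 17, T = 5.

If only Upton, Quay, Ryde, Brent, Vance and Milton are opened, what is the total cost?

Each user region is assigned to its cheapest site among the open ones.
{Upton, Quay, Ryde, Brent, Vance, Milton}: P→Brent 2·12=24, Q→Ryde 7·11=77, R→Brent 3·6=18, S→Brent 2·17=34, T→Brent 3·5=15. Service 168; fixed 302; total 470.

Total cost: 470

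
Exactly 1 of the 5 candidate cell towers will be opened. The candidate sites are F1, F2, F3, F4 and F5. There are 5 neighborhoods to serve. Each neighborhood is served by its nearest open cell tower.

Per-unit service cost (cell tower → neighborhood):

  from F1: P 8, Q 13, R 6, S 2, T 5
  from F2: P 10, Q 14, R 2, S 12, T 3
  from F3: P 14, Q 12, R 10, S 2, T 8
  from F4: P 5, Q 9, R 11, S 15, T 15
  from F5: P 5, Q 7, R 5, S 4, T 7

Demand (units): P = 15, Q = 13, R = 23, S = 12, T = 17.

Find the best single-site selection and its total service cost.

With exactly 1 open, each neighborhood uses its cheapest among the chosen.
{F5}: P→F5 5·15=75, Q→F5 7·13=91, R→F5 5·23=115, S→F5 4·12=48, T→F5 7·17=119. Service cost 448.
{F1}: service cost 536
{F2}: service cost 573
Among all 5 size-1 choices, {F5} is lowest.

Choose F5 only; total service cost 448.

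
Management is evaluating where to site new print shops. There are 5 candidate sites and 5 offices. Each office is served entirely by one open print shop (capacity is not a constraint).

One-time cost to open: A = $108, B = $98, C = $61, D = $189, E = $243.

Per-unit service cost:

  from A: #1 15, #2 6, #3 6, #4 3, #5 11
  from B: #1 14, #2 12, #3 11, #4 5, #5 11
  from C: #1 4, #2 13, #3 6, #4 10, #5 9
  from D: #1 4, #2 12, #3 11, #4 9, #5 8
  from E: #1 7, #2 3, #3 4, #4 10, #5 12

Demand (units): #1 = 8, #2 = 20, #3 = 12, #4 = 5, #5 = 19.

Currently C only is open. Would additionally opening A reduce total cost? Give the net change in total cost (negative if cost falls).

Yes — net change −67 (cost falls by 67).

Current service cost with {C}: 585.
Adding A: each office re-picks its cheapest; new service cost 410, saving 175.
Extra fixed cost: 108. Net change = 108 − 175 = -67.
(Totals: 646 → 579.)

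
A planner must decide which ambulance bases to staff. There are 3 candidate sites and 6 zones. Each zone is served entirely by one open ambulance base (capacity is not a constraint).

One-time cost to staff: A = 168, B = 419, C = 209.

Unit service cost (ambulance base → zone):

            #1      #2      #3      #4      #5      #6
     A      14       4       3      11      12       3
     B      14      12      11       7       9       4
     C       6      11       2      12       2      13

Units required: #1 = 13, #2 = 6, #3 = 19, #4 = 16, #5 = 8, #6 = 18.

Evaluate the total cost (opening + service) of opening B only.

Each zone is assigned to its cheapest site among the open ones.
{B}: #1→B 14·13=182, #2→B 12·6=72, #3→B 11·19=209, #4→B 7·16=112, #5→B 9·8=72, #6→B 4·18=72. Service 719; fixed 419; total 1138.

Total cost: 1138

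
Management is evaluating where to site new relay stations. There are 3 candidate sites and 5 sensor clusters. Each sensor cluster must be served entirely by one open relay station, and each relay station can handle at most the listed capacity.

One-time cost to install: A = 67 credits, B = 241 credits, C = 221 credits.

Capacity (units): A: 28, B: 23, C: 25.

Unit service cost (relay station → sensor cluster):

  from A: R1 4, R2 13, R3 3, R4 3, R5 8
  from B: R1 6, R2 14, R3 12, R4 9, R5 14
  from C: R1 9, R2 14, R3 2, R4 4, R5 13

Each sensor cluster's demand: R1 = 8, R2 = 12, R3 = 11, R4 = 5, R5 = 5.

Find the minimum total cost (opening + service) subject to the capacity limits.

Open {A, C}: R1→A 4·8=32, R2→A 13·12=156, R3→C 2·11=22, R4→C 4·5=20, R5→A 8·5=40.
Loads: A carries 25/28, C carries 16/25. Service 270; fixed 288; total 558.
Next best feasible plan costs 565.

Minimum total cost: 558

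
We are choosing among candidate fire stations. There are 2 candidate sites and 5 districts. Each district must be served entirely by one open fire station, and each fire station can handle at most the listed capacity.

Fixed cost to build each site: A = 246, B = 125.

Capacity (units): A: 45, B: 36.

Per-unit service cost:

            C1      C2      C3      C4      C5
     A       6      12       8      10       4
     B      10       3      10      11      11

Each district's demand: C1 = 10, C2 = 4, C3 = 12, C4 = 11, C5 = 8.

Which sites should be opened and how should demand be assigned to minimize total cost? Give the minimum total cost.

Minimum total cost: 592

Open {A}: C1→A 6·10=60, C2→A 12·4=48, C3→A 8·12=96, C4→A 10·11=110, C5→A 4·8=32.
Loads: A carries 45/45. Service 346; fixed 246; total 592.
Next best feasible plan costs 681.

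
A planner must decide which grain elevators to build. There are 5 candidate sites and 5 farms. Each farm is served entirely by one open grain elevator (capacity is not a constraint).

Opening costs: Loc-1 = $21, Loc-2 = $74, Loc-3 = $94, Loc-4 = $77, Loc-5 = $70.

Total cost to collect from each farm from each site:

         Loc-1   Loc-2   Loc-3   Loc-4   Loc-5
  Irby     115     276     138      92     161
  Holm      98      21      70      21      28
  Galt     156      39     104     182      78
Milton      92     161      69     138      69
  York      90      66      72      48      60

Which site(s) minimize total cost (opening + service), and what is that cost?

Open Loc-1 and Loc-2; minimum total cost 428.

For any fixed open set, each farm goes to its cheapest open site; total = fixed + service.
{Loc-1, Loc-2}: Irby→Loc-1 115, Holm→Loc-2 21, Galt→Loc-2 39, Milton→Loc-1 92, York→Loc-2 66. Service 333; fixed 95; total 428.
{Loc-1, Loc-5}: service 350 + fixed 91 = 441
{Loc-4, Loc-5}: service 308 + fixed 147 = 455
{Loc-1, Loc-2, Loc-3, Loc-4, Loc-5}: service 269 + fixed 336 = 605
No other subset beats 428.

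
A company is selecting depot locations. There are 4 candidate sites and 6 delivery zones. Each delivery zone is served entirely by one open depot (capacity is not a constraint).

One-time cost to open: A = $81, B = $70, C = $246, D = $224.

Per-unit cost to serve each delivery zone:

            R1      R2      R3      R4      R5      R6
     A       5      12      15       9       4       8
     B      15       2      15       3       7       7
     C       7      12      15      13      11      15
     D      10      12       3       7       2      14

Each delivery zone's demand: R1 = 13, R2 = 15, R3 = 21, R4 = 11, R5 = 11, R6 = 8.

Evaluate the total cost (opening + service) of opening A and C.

Total cost: 1094

Each delivery zone is assigned to its cheapest site among the open ones.
{A, C}: R1→A 5·13=65, R2→A 12·15=180, R3→A 15·21=315, R4→A 9·11=99, R5→A 4·11=44, R6→A 8·8=64. Service 767; fixed 327; total 1094.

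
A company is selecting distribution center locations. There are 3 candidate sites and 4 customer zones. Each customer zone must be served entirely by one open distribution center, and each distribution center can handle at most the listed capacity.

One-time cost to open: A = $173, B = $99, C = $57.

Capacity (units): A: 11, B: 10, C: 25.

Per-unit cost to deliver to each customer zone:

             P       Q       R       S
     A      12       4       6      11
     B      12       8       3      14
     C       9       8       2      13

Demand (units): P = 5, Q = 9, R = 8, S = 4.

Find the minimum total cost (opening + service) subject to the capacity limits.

Minimum total cost: 341

Open {B, C}: P→C 9·5=45, Q→B 8·9=72, R→C 2·8=16, S→C 13·4=52.
Loads: B carries 9/10, C carries 17/25. Service 185; fixed 156; total 341.
Next best feasible plan costs 345.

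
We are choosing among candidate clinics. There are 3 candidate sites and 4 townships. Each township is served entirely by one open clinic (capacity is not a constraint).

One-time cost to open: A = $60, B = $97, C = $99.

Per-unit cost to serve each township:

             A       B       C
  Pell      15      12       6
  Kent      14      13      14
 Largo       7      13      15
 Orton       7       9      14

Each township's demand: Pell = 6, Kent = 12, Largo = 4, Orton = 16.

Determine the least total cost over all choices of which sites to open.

For any fixed open set, each township goes to its cheapest open site; total = fixed + service.
{A}: Pell→A 15·6=90, Kent→A 14·12=168, Largo→A 7·4=28, Orton→A 7·16=112. Service 398; fixed 60; total 458.
{A, C}: Pell→C 6·6=36, Kent→A 14·12=168, Largo→A 7·4=28, Orton→A 7·16=112. Service 344; fixed 159; total 503.
{B}: service 424 + fixed 97 = 521
{A, B, C}: service 332 + fixed 256 = 588
No other subset beats 458.

Minimum total cost: 458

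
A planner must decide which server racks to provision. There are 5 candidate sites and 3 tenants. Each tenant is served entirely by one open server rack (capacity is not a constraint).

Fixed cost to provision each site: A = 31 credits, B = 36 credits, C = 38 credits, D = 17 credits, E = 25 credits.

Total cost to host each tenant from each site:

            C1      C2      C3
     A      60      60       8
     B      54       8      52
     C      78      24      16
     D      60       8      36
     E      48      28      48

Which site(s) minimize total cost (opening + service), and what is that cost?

For any fixed open set, each tenant goes to its cheapest open site; total = fixed + service.
{D}: C1→D 60, C2→D 8, C3→D 36. Service 104; fixed 17; total 121.
{A, D}: service 76 + fixed 48 = 124
{D, E}: C1→E 48, C2→D 8, C3→D 36. Service 92; fixed 42; total 134.
{A, B, C, D, E}: C1→E 48, C2→B 8, C3→A 8. Service 64; fixed 147; total 211.
No other subset beats 121.

Open D only; minimum total cost 121.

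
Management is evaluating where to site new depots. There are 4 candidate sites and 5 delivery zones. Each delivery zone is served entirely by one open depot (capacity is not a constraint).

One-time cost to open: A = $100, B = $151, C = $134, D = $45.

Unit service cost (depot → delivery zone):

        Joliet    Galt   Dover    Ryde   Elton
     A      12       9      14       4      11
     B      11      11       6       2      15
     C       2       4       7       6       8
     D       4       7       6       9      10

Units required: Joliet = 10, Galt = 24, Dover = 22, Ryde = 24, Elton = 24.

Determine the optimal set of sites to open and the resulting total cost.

For any fixed open set, each delivery zone goes to its cheapest open site; total = fixed + service.
{C}: Joliet→C 2·10=20, Galt→C 4·24=96, Dover→C 7·22=154, Ryde→C 6·24=144, Elton→C 8·24=192. Service 606; fixed 134; total 740.
{C, D}: service 584 + fixed 179 = 763
{B, C}: service 488 + fixed 285 = 773
{A, B, C, D}: service 488 + fixed 430 = 918
No other subset beats 740.

Open C only; minimum total cost 740.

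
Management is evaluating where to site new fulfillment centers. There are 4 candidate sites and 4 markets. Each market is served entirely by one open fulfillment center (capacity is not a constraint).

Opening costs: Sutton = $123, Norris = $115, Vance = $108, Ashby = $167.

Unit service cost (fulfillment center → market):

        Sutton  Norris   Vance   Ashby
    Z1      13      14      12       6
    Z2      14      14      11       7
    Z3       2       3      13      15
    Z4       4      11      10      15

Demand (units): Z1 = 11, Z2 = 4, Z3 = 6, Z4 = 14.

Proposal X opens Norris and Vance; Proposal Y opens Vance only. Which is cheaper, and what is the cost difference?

Proposal X: {Norris, Vance}: Z1→Vance 12·11=132, Z2→Vance 11·4=44, Z3→Norris 3·6=18, Z4→Vance 10·14=140. Service 334; fixed 223; total 557.
Proposal Y: {Vance}: Z1→Vance 12·11=132, Z2→Vance 11·4=44, Z3→Vance 13·6=78, Z4→Vance 10·14=140. Service 394; fixed 108; total 502.
Difference: |557 − 502| = 55.

Proposal Y is cheaper by 55.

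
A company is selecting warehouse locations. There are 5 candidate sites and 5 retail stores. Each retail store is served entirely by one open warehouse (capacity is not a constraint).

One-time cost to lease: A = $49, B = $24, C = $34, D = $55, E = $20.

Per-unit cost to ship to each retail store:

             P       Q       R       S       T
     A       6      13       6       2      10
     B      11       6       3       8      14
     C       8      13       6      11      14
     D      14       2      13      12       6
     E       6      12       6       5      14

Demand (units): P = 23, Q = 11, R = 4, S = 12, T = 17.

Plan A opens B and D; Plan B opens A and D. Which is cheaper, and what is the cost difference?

Plan A: {B, D}: P→B 11·23=253, Q→D 2·11=22, R→B 3·4=12, S→B 8·12=96, T→D 6·17=102. Service 485; fixed 79; total 564.
Plan B: {A, D}: P→A 6·23=138, Q→D 2·11=22, R→A 6·4=24, S→A 2·12=24, T→D 6·17=102. Service 310; fixed 104; total 414.
Difference: |564 − 414| = 150.

Plan B is cheaper by 150.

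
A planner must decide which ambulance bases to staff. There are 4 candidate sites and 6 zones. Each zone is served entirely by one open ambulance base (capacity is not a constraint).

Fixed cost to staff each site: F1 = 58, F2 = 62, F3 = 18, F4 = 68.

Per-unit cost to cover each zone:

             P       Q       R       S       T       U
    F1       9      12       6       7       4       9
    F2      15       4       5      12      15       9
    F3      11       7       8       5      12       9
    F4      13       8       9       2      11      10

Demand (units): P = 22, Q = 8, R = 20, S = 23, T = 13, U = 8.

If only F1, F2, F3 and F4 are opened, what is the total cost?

Each zone is assigned to its cheapest site among the open ones.
{F1, F2, F3, F4}: P→F1 9·22=198, Q→F2 4·8=32, R→F2 5·20=100, S→F4 2·23=46, T→F1 4·13=52, U→F1 9·8=72. Service 500; fixed 206; total 706.

Total cost: 706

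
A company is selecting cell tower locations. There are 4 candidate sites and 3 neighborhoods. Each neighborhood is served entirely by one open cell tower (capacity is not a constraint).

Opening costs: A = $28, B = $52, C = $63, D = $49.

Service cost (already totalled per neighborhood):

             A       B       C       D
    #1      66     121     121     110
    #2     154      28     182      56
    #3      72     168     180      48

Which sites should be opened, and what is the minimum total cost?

For any fixed open set, each neighborhood goes to its cheapest open site; total = fixed + service.
{A, B}: #1→A 66, #2→B 28, #3→A 72. Service 166; fixed 80; total 246.
{A, D}: service 170 + fixed 77 = 247
{D}: service 214 + fixed 49 = 263
{A, B, C, D}: #1→A 66, #2→B 28, #3→D 48. Service 142; fixed 192; total 334.
No other subset beats 246.

Open A and B; minimum total cost 246.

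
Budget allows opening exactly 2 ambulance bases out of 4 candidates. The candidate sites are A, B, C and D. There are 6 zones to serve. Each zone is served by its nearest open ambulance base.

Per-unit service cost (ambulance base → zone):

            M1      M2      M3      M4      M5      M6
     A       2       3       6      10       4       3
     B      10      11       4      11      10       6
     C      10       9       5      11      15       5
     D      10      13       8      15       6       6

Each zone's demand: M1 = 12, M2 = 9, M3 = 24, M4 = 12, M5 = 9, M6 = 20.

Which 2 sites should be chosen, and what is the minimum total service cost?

Choose A and B; total service cost 363.

With exactly 2 open, each zone uses its cheapest among the chosen.
{A, B}: M1→A 2·12=24, M2→A 3·9=27, M3→B 4·24=96, M4→A 10·12=120, M5→A 4·9=36, M6→A 3·20=60. Service cost 363.
{A, C}: service cost 387
{A, D}: service cost 411
Among all 6 size-2 choices, {A, B} is lowest.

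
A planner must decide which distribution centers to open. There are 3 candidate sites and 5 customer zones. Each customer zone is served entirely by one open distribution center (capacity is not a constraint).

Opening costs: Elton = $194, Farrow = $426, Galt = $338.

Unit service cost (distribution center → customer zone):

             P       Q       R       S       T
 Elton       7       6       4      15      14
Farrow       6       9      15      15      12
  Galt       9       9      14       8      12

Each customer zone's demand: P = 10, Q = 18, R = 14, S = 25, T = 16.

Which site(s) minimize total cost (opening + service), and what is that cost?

For any fixed open set, each customer zone goes to its cheapest open site; total = fixed + service.
{Elton}: P→Elton 7·10=70, Q→Elton 6·18=108, R→Elton 4·14=56, S→Elton 15·25=375, T→Elton 14·16=224. Service 833; fixed 194; total 1027.
{Elton, Galt}: P→Elton 7·10=70, Q→Elton 6·18=108, R→Elton 4·14=56, S→Galt 8·25=200, T→Galt 12·16=192. Service 626; fixed 532; total 1158.
{Galt}: service 840 + fixed 338 = 1178
{Elton, Farrow, Galt}: service 616 + fixed 958 = 1574
No other subset beats 1027.

Open Elton only; minimum total cost 1027.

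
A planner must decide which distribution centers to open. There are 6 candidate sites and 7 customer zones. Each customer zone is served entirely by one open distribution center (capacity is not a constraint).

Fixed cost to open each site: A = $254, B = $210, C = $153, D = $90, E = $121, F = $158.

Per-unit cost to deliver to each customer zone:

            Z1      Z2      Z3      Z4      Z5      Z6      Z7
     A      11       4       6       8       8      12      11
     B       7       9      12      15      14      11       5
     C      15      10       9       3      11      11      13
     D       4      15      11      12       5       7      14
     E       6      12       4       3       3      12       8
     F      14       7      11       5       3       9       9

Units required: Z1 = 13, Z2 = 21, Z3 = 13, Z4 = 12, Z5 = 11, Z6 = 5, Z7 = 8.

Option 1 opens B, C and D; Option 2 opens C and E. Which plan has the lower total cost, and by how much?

Option 1: {B, C, D}: Z1→D 4·13=52, Z2→B 9·21=189, Z3→C 9·13=117, Z4→C 3·12=36, Z5→D 5·11=55, Z6→D 7·5=35, Z7→B 5·8=40. Service 524; fixed 453; total 977.
Option 2: {C, E}: Z1→E 6·13=78, Z2→C 10·21=210, Z3→E 4·13=52, Z4→C 3·12=36, Z5→E 3·11=33, Z6→C 11·5=55, Z7→E 8·8=64. Service 528; fixed 274; total 802.
Difference: |977 − 802| = 175.

Option 2 is cheaper by 175.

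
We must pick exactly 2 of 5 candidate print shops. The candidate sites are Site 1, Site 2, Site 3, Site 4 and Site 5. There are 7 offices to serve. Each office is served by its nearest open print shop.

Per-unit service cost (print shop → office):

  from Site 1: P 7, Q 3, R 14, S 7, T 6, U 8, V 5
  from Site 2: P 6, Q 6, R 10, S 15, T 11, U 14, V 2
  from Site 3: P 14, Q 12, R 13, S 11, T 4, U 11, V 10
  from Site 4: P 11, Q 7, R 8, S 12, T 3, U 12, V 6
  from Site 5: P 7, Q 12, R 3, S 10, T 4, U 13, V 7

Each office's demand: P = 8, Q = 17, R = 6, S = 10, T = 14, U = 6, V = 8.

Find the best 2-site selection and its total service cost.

With exactly 2 open, each office uses its cheapest among the chosen.
{Site 1, Site 5}: P→Site 1 7·8=56, Q→Site 1 3·17=51, R→Site 5 3·6=18, S→Site 1 7·10=70, T→Site 5 4·14=56, U→Site 1 8·6=48, V→Site 1 5·8=40. Service cost 339.
{Site 1, Site 4}: service cost 355
{Site 1, Site 2}: service cost 377
Among all 10 size-2 choices, {Site 1, Site 5} is lowest.

Choose Site 1 and Site 5; total service cost 339.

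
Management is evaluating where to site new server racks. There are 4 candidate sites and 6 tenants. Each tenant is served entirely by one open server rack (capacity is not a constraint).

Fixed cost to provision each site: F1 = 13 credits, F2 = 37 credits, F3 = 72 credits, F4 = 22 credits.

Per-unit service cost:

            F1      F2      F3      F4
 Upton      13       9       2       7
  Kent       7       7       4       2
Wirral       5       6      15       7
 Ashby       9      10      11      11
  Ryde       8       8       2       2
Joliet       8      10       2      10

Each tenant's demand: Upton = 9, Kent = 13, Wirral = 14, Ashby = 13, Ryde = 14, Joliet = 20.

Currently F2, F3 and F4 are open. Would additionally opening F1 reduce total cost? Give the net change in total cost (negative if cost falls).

Current service cost with {F2, F3, F4}: 326.
Adding F1: each tenant re-picks its cheapest; new service cost 299, saving 27.
Extra fixed cost: 13. Net change = 13 − 27 = -14.
(Totals: 457 → 443.)

Yes — net change −14 (cost falls by 14).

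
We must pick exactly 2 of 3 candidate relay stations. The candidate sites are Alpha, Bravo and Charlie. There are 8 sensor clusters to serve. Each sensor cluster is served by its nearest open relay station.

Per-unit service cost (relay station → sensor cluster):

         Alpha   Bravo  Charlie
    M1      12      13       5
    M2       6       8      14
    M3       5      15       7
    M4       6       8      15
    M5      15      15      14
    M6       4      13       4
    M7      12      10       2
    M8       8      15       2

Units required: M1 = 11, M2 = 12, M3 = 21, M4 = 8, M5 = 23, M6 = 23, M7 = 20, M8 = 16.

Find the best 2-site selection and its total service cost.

With exactly 2 open, each sensor cluster uses its cheapest among the chosen.
{Alpha, Charlie}: M1→Charlie 5·11=55, M2→Alpha 6·12=72, M3→Alpha 5·21=105, M4→Alpha 6·8=48, M5→Charlie 14·23=322, M6→Alpha 4·23=92, M7→Charlie 2·20=40, M8→Charlie 2·16=32. Service cost 766.
{Bravo, Charlie}: service cost 848
{Alpha, Bravo}: service cost 1122
Among all 3 size-2 choices, {Alpha, Charlie} is lowest.

Choose Alpha and Charlie; total service cost 766.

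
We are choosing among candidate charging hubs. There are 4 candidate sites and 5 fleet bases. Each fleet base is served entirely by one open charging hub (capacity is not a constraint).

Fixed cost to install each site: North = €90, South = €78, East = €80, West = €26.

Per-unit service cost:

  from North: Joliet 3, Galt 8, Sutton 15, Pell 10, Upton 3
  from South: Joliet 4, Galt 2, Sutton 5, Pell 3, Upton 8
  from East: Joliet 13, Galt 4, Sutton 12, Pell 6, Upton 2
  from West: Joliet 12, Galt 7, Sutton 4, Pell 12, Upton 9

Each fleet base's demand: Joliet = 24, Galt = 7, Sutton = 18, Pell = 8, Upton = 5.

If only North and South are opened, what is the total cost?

Each fleet base is assigned to its cheapest site among the open ones.
{North, South}: Joliet→North 3·24=72, Galt→South 2·7=14, Sutton→South 5·18=90, Pell→South 3·8=24, Upton→North 3·5=15. Service 215; fixed 168; total 383.

Total cost: 383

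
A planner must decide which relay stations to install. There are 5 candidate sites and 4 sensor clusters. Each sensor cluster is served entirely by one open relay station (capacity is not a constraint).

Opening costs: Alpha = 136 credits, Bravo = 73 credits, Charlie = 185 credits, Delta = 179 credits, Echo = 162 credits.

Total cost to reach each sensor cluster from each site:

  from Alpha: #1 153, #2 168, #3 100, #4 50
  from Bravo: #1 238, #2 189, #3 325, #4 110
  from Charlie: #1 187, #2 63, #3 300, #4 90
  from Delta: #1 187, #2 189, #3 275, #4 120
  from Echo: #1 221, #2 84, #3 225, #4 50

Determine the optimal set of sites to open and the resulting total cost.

Open Alpha only; minimum total cost 607.

For any fixed open set, each sensor cluster goes to its cheapest open site; total = fixed + service.
{Alpha}: #1→Alpha 153, #2→Alpha 168, #3→Alpha 100, #4→Alpha 50. Service 471; fixed 136; total 607.
{Alpha, Bravo}: service 471 + fixed 209 = 680
{Alpha, Echo}: #1→Alpha 153, #2→Echo 84, #3→Alpha 100, #4→Alpha 50. Service 387; fixed 298; total 685.
{Alpha, Bravo, Charlie, Delta, Echo}: service 366 + fixed 735 = 1101
No other subset beats 607.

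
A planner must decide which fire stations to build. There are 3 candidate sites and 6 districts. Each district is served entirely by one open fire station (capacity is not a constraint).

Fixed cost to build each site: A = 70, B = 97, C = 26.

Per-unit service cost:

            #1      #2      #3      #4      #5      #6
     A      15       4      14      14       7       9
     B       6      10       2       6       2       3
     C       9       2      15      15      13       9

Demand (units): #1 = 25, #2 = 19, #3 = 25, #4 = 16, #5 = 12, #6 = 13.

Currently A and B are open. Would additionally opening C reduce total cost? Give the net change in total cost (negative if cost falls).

Current service cost with {A, B}: 435.
Adding C: each district re-picks its cheapest; new service cost 397, saving 38.
Extra fixed cost: 26. Net change = 26 − 38 = -12.
(Totals: 602 → 590.)

Yes — net change −12 (cost falls by 12).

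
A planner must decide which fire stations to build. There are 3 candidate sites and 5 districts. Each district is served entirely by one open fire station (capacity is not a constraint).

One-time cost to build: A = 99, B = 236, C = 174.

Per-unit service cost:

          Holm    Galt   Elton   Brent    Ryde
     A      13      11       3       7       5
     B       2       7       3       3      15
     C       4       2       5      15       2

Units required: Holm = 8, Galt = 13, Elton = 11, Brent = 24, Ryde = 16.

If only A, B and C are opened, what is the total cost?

Each district is assigned to its cheapest site among the open ones.
{A, B, C}: Holm→B 2·8=16, Galt→C 2·13=26, Elton→A 3·11=33, Brent→B 3·24=72, Ryde→C 2·16=32. Service 179; fixed 509; total 688.

Total cost: 688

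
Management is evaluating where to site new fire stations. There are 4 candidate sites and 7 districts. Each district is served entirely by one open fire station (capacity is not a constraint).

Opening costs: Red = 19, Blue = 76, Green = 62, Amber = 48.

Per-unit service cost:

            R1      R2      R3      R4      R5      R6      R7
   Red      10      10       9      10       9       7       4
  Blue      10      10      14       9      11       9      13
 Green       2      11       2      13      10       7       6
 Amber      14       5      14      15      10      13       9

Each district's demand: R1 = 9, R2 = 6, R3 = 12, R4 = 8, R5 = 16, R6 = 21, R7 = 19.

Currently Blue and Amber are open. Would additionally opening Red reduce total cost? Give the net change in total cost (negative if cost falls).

Yes — net change −194 (cost falls by 194).

Current service cost with {Blue, Amber}: 880.
Adding Red: each district re-picks its cheapest; new service cost 667, saving 213.
Extra fixed cost: 19. Net change = 19 − 213 = -194.
(Totals: 1004 → 810.)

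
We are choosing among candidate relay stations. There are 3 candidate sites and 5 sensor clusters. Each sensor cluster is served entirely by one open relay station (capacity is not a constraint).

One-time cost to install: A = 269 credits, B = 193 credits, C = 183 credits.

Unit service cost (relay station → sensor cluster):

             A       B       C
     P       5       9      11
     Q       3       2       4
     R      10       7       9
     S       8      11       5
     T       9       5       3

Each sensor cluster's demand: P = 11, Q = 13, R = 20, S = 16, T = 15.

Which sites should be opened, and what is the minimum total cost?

For any fixed open set, each sensor cluster goes to its cheapest open site; total = fixed + service.
{C}: P→C 11·11=121, Q→C 4·13=52, R→C 9·20=180, S→C 5·16=80, T→C 3·15=45. Service 478; fixed 183; total 661.
{B}: service 516 + fixed 193 = 709
{B, C}: P→B 9·11=99, Q→B 2·13=26, R→B 7·20=140, S→C 5·16=80, T→C 3·15=45. Service 390; fixed 376; total 766.
{A, B, C}: P→A 5·11=55, Q→B 2·13=26, R→B 7·20=140, S→C 5·16=80, T→C 3·15=45. Service 346; fixed 645; total 991.
(All 7 nonempty subsets were checked; C only is lowest.)

Open C only; minimum total cost 661.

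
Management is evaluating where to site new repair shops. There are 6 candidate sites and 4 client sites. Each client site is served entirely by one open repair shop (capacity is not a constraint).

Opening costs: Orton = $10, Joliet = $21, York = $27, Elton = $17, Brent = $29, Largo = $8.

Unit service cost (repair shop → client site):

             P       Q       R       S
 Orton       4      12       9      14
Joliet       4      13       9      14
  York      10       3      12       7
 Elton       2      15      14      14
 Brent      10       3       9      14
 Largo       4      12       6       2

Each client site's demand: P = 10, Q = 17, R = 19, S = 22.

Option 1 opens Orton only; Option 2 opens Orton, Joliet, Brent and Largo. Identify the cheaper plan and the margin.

Option 1: {Orton}: P→Orton 4·10=40, Q→Orton 12·17=204, R→Orton 9·19=171, S→Orton 14·22=308. Service 723; fixed 10; total 733.
Option 2: {Orton, Joliet, Brent, Largo}: P→Orton 4·10=40, Q→Brent 3·17=51, R→Largo 6·19=114, S→Largo 2·22=44. Service 249; fixed 68; total 317.
Difference: |733 − 317| = 416.

Option 2 is cheaper by 416.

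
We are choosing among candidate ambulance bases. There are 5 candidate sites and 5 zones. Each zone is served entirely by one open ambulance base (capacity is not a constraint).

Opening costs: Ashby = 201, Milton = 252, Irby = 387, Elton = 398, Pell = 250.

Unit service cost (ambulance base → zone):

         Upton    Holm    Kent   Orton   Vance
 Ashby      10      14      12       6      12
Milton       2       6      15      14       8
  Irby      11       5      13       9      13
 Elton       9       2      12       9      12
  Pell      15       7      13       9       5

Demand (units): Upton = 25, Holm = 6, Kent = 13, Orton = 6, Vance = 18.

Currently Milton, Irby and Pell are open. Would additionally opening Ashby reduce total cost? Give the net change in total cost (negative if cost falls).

Current service cost with {Milton, Irby, Pell}: 393.
Adding Ashby: each zone re-picks its cheapest; new service cost 362, saving 31.
Extra fixed cost: 201. Net change = 201 − 31 = 170.
(Totals: 1282 → 1452.)

No — net change +170 (cost rises by 170).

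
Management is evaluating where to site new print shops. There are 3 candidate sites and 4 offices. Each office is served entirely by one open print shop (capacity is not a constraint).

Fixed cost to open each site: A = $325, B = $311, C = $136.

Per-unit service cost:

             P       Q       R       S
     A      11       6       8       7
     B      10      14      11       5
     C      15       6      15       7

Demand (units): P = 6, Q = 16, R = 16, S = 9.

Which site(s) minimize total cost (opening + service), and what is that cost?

Open C only; minimum total cost 625.

For any fixed open set, each office goes to its cheapest open site; total = fixed + service.
{C}: P→C 15·6=90, Q→C 6·16=96, R→C 15·16=240, S→C 7·9=63. Service 489; fixed 136; total 625.
{A}: P→A 11·6=66, Q→A 6·16=96, R→A 8·16=128, S→A 7·9=63. Service 353; fixed 325; total 678.
{A, C}: P→A 11·6=66, Q→A 6·16=96, R→A 8·16=128, S→A 7·9=63. Service 353; fixed 461; total 814.
{A, B, C}: P→B 10·6=60, Q→A 6·16=96, R→A 8·16=128, S→B 5·9=45. Service 329; fixed 772; total 1101.
No other subset beats 625.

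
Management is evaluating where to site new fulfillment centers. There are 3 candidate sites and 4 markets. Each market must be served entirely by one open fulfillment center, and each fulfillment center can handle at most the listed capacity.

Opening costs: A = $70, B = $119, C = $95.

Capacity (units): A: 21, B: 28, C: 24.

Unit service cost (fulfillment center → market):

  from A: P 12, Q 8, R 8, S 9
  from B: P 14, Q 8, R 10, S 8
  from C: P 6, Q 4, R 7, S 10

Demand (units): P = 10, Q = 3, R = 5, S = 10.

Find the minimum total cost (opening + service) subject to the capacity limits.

Minimum total cost: 362

Open {A, C}: P→C 6·10=60, Q→C 4·3=12, R→C 7·5=35, S→A 9·10=90.
Loads: A carries 10/21, C carries 18/24. Service 197; fixed 165; total 362.
Next best feasible plan costs 367.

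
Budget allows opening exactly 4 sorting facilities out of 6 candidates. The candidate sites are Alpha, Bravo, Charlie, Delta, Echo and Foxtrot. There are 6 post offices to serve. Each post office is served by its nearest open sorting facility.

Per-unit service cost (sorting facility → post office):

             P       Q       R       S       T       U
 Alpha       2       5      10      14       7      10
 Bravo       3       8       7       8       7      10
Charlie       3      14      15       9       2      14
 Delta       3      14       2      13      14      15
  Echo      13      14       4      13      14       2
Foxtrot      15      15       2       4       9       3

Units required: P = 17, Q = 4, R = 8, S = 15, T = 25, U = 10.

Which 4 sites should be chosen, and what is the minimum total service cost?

With exactly 4 open, each post office uses its cheapest among the chosen.
{Alpha, Charlie, Echo, Foxtrot}: P→Alpha 2·17=34, Q→Alpha 5·4=20, R→Foxtrot 2·8=16, S→Foxtrot 4·15=60, T→Charlie 2·25=50, U→Echo 2·10=20. Service cost 200.
{Alpha, Bravo, Charlie, Foxtrot}: service cost 210
{Alpha, Charlie, Delta, Foxtrot}: service cost 210
Among all 15 size-4 choices, {Alpha, Charlie, Echo, Foxtrot} is lowest.

Choose Alpha, Charlie, Echo and Foxtrot; total service cost 200.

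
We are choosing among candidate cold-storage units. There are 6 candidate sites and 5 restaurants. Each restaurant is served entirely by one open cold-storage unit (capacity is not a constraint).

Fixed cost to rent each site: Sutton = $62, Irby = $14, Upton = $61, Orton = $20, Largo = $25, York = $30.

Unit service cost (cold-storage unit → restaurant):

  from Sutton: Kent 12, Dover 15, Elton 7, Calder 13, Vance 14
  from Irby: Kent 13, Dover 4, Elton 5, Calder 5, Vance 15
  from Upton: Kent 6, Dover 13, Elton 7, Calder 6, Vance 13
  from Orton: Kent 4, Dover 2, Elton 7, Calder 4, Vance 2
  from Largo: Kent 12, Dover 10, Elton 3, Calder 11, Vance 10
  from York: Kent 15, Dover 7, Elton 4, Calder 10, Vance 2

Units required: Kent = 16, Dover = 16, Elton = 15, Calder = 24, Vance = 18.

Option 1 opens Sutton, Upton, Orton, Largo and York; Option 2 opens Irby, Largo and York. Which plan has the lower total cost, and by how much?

Option 1: {Sutton, Upton, Orton, Largo, York}: Kent→Orton 4·16=64, Dover→Orton 2·16=32, Elton→Largo 3·15=45, Calder→Orton 4·24=96, Vance→Orton 2·18=36. Service 273; fixed 198; total 471.
Option 2: {Irby, Largo, York}: Kent→Largo 12·16=192, Dover→Irby 4·16=64, Elton→Largo 3·15=45, Calder→Irby 5·24=120, Vance→York 2·18=36. Service 457; fixed 69; total 526.
Difference: |471 − 526| = 55.

Option 1 is cheaper by 55.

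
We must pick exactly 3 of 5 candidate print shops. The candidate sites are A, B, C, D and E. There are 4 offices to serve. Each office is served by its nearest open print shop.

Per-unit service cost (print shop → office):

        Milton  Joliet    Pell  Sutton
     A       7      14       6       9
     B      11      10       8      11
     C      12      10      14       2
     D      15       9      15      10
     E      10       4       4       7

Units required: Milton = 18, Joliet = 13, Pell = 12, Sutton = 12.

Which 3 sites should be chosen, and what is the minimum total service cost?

With exactly 3 open, each office uses its cheapest among the chosen.
{A, C, E}: Milton→A 7·18=126, Joliet→E 4·13=52, Pell→E 4·12=48, Sutton→C 2·12=24. Service cost 250.
{B, C, E}: service cost 304
{C, D, E}: service cost 304
Among all 10 size-3 choices, {A, C, E} is lowest.

Choose A, C and E; total service cost 250.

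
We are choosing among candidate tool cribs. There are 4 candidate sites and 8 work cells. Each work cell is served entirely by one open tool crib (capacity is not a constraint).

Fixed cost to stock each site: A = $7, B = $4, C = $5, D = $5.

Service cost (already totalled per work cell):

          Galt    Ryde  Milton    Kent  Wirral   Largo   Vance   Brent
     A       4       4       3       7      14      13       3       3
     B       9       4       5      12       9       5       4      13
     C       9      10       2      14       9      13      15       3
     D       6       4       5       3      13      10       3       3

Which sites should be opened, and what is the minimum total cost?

For any fixed open set, each work cell goes to its cheapest open site; total = fixed + service.
{B, D}: Galt→D 6, Ryde→B 4, Milton→B 5, Kent→D 3, Wirral→B 9, Largo→B 5, Vance→D 3, Brent→D 3. Service 38; fixed 9; total 47.
{A, B}: Galt→A 4, Ryde→A 4, Milton→A 3, Kent→A 7, Wirral→B 9, Largo→B 5, Vance→A 3, Brent→A 3. Service 38; fixed 11; total 49.
{B, C, D}: service 35 + fixed 14 = 49
{A, B, C, D}: Galt→A 4, Ryde→A 4, Milton→C 2, Kent→D 3, Wirral→B 9, Largo→B 5, Vance→A 3, Brent→A 3. Service 33; fixed 21; total 54.
No other subset beats 47.

Open B and D; minimum total cost 47.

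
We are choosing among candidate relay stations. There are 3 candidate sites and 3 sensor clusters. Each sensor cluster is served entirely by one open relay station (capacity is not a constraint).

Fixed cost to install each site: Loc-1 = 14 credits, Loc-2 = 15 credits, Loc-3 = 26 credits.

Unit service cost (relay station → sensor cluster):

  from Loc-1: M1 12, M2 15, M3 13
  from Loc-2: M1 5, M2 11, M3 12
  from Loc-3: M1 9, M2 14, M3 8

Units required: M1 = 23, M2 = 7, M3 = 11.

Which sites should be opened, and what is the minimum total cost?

Open Loc-2 and Loc-3; minimum total cost 321.

For any fixed open set, each sensor cluster goes to its cheapest open site; total = fixed + service.
{Loc-2, Loc-3}: M1→Loc-2 5·23=115, M2→Loc-2 11·7=77, M3→Loc-3 8·11=88. Service 280; fixed 41; total 321.
{Loc-1, Loc-2, Loc-3}: M1→Loc-2 5·23=115, M2→Loc-2 11·7=77, M3→Loc-3 8·11=88. Service 280; fixed 55; total 335.
{Loc-2}: M1→Loc-2 5·23=115, M2→Loc-2 11·7=77, M3→Loc-2 12·11=132. Service 324; fixed 15; total 339.
{Loc-1}: service 524 + fixed 14 = 538
(All 7 nonempty subsets were checked; Loc-2 and Loc-3 is lowest.)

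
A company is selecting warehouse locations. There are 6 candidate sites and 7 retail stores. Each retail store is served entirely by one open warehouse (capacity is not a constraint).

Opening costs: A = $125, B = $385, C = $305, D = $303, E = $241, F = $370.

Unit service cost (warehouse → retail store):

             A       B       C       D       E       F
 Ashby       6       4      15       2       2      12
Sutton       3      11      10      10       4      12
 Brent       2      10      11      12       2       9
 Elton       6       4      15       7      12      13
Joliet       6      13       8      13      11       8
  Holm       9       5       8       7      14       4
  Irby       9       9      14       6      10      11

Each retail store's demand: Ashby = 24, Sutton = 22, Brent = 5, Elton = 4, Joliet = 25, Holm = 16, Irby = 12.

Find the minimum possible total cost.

For any fixed open set, each retail store goes to its cheapest open site; total = fixed + service.
{A}: Ashby→A 6·24=144, Sutton→A 3·22=66, Brent→A 2·5=10, Elton→A 6·4=24, Joliet→A 6·25=150, Holm→A 9·16=144, Irby→A 9·12=108. Service 646; fixed 125; total 771.
{A, D}: service 482 + fixed 428 = 910
{A, E}: service 550 + fixed 366 = 916
{A, B, C, D, E, F}: service 426 + fixed 1729 = 2155
No other subset beats 771.

Minimum total cost: 771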